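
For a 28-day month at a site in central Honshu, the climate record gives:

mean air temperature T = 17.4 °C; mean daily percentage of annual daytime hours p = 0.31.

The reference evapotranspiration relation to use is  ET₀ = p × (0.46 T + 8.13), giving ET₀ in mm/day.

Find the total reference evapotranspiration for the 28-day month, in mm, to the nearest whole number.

140 mm

ET₀ = 0.31 × (0.46 × 17.4 + 8.13) = 0.31 × 16.134 = 5.0015 mm/d
Monthly total = 5.0015 × 28 = 140.042 mm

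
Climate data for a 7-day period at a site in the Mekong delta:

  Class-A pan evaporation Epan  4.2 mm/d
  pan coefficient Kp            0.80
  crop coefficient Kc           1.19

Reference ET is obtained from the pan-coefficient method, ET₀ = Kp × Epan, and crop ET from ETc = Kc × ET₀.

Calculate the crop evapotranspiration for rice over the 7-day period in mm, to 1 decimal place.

28.0 mm

ET₀ = 0.80 × 4.2 = 3.3600 mm/d
ETc = Kc × ET₀ = 1.19 × 3.3600 = 3.9984 mm/d
Over 7 days: 3.9984 × 7 = 27.989 mm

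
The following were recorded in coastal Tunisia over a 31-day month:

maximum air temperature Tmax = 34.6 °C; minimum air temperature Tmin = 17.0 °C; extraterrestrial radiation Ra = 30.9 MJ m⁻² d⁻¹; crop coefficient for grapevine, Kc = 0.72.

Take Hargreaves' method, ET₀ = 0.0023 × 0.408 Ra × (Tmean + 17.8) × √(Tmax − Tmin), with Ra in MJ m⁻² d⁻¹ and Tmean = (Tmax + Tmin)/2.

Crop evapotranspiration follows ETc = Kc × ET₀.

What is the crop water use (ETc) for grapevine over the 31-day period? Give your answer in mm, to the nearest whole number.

Tmean = (34.6 + 17.0)/2 = 25.80 °C
0.408 Ra = 0.408 × 30.9 = 12.6072 mm/d equivalent
ET₀ = 0.0023 × 12.6072 × (25.80 + 17.8) × √17.6 = 0.0023 × 12.6072 × 43.60 × 4.1952 = 5.3038 mm/d
ETc = Kc × ET₀ = 0.72 × 5.3038 = 3.8187 mm/d
Over 31 days: 3.8187 × 31 = 118.380 mm

118 mm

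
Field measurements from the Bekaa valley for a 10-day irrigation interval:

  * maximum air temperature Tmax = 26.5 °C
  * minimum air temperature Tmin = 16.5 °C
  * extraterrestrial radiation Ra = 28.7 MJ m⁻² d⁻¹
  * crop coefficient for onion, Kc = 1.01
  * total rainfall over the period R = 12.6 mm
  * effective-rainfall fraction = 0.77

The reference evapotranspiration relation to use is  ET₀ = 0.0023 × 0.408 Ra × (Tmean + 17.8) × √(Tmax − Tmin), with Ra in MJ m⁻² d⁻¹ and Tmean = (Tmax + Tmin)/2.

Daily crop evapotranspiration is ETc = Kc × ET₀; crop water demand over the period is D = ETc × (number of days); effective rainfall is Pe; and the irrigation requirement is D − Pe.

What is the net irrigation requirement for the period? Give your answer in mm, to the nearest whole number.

Tmean = (26.5 + 16.5)/2 = 21.50 °C
0.408 Ra = 0.408 × 28.7 = 11.7096 mm/d equivalent
ET₀ = 0.0023 × 11.7096 × (21.50 + 17.8) × √10.0 = 0.0023 × 11.7096 × 39.30 × 3.1623 = 3.3471 mm/d
ETc = Kc × ET₀ = 1.01 × 3.3471 = 3.3806 mm/d
Crop demand D = ETc × 10 d = 3.3806 × 10 = 33.806 mm
Pe = 0.77 × 12.6 = 9.702 mm
D − Pe = 33.806 − 9.702 = 24.104 mm

24 mm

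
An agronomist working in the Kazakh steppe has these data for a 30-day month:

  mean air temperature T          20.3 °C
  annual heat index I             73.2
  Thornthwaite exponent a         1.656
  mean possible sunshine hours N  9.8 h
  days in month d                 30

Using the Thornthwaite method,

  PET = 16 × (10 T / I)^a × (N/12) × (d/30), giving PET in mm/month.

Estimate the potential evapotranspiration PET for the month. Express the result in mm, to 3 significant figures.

10T/I = 10 × 20.3 / 73.2 = 2.7732
(10T/I)^a = 2.7732^1.656 = 5.4147
Uncorrected PET = 16 × 5.4147 = 86.635 mm
Correction = (N/12)(d/30) = (9.8/12)(30/30) = 0.8167
PET = 86.635 × 0.8167 = 70.755 mm/month

70.8 mm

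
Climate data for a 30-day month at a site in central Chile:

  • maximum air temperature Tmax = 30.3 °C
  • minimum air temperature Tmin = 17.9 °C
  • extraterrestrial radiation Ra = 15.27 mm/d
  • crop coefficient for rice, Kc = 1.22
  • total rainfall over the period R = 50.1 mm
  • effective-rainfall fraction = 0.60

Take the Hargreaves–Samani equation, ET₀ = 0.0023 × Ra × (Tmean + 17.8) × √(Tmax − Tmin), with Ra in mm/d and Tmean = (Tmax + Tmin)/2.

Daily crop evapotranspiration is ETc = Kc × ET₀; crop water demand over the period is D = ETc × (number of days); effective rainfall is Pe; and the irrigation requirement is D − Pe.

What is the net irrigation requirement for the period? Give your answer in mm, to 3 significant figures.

160 mm

Tmean = (30.3 + 17.9)/2 = 24.10 °C
ET₀ = 0.0023 × 15.27 × (24.10 + 17.8) × √12.4 = 0.0023 × 15.27 × 41.90 × 3.5214 = 5.1820 mm/d
ETc = Kc × ET₀ = 1.22 × 5.1820 = 6.3220 mm/d
Crop demand D = ETc × 30 d = 6.3220 × 30 = 189.660 mm
Pe = 0.60 × 50.1 = 30.060 mm
D − Pe = 189.660 − 30.060 = 159.600 mm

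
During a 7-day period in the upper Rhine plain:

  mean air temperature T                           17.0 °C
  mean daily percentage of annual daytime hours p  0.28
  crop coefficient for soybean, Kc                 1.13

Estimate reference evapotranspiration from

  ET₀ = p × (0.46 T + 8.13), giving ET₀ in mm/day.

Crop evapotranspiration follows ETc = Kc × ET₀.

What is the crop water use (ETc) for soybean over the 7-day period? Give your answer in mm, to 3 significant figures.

ET₀ = 0.28 × (0.46 × 17.0 + 8.13) = 0.28 × 15.950 = 4.4660 mm/d
ETc = Kc × ET₀ = 1.13 × 4.4660 = 5.0466 mm/d
Over 7 days: 5.0466 × 7 = 35.326 mm

35.3 mm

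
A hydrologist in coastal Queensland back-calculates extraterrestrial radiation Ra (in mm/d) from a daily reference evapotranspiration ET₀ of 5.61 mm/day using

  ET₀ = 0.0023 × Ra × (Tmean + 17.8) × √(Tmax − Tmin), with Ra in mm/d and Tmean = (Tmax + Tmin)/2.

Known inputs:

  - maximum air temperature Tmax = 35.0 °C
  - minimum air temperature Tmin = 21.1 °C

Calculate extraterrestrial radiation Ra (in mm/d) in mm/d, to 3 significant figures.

Tmean = 28.05 °C; √ΔT = 3.7283
Ra = ET₀ / [0.0023 × (Tmean+17.8) × √ΔT] = 5.61 / (0.0023 × 45.85 × 3.7283) = 14.269 mm/d

14.3 mm/d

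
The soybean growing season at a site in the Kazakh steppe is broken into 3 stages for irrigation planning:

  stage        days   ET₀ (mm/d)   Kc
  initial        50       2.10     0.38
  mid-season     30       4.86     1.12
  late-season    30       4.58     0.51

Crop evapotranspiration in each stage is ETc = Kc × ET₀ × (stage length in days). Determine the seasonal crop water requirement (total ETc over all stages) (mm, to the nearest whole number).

initial: 0.38 × 2.10 × 50 = 39.90 mm
mid-season: 1.12 × 4.86 × 30 = 163.30 mm
late-season: 0.51 × 4.58 × 30 = 70.07 mm
Seasonal total = 273.27 mm

273 mm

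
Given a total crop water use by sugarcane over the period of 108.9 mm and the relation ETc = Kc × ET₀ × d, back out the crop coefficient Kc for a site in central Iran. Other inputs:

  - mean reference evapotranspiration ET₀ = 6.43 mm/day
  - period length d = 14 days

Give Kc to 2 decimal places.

1.21

ETc = Kc × ET₀ × d  ⇒  Kc = ETc / (ET₀ × d)
Kc = 108.9 / (6.43 × 14) = 108.9 / 90.02 = 1.2097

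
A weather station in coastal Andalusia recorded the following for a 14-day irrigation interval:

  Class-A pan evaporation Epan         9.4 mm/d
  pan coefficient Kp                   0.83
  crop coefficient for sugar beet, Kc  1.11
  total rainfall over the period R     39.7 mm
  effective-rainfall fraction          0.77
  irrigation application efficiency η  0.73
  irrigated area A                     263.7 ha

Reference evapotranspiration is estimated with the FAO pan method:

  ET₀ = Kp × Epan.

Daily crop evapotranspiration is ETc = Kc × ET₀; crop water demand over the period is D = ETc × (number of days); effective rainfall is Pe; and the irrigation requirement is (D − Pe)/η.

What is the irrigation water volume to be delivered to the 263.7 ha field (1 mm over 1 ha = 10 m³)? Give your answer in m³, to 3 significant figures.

328000 m³

ET₀ = 0.83 × 9.4 = 7.8020 mm/d
ETc = Kc × ET₀ = 1.11 × 7.8020 = 8.6602 mm/d
Crop demand D = ETc × 14 d = 8.6602 × 14 = 121.243 mm
Pe = 0.77 × 39.7 = 30.569 mm
D − Pe = 121.243 − 30.569 = 90.674 mm
Gross irrigation = 90.674 / 0.73 = 124.211 mm
Volume = 124.211 mm × 263.7 ha × 10 = 327544.4 m³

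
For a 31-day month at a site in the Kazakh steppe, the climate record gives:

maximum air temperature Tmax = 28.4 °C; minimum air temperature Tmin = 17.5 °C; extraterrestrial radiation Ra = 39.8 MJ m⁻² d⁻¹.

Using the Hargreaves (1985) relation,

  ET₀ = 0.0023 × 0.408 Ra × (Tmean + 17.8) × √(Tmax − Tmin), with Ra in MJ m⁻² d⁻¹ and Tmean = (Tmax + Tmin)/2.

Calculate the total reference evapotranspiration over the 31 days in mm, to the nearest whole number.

Tmean = (28.4 + 17.5)/2 = 22.95 °C
0.408 Ra = 0.408 × 39.8 = 16.2384 mm/d equivalent
ET₀ = 0.0023 × 16.2384 × (22.95 + 17.8) × √10.9 = 0.0023 × 16.2384 × 40.75 × 3.3015 = 5.0247 mm/d
Over 31 days: 5.0247 × 31 = 155.766 mm

156 mm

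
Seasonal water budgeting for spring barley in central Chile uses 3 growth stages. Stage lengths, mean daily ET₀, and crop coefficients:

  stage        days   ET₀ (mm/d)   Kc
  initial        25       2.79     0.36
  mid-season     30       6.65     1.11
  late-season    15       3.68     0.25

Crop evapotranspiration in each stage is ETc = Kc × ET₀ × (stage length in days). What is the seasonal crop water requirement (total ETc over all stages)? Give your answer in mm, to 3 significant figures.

260 mm

initial: 0.36 × 2.79 × 25 = 25.11 mm
mid-season: 1.11 × 6.65 × 30 = 221.45 mm
late-season: 0.25 × 3.68 × 15 = 13.80 mm
Seasonal total = 260.36 mm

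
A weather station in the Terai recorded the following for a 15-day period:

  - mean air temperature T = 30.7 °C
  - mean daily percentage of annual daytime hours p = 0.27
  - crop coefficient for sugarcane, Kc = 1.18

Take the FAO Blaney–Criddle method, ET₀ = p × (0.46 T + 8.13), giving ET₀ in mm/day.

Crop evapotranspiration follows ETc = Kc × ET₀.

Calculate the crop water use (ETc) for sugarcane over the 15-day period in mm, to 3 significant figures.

106 mm

ET₀ = 0.27 × (0.46 × 30.7 + 8.13) = 0.27 × 22.252 = 6.0080 mm/d
ETc = Kc × ET₀ = 1.18 × 6.0080 = 7.0894 mm/d
Over 15 days: 7.0894 × 15 = 106.341 mm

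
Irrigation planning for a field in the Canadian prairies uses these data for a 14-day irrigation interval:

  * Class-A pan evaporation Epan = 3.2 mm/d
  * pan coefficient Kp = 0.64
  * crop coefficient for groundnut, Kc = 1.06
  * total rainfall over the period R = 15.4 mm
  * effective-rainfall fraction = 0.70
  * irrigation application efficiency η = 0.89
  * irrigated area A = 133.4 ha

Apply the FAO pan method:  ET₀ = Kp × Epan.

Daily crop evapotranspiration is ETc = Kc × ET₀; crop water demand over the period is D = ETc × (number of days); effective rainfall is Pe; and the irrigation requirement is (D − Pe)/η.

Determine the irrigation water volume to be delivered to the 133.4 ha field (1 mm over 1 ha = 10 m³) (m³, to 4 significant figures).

ET₀ = 0.64 × 3.2 = 2.0480 mm/d
ETc = Kc × ET₀ = 1.06 × 2.0480 = 2.1709 mm/d
Crop demand D = ETc × 14 d = 2.1709 × 14 = 30.393 mm
Pe = 0.70 × 15.4 = 10.780 mm
D − Pe = 30.393 − 10.780 = 19.613 mm
Gross irrigation = 19.613 / 0.89 = 22.037 mm
Volume = 22.037 mm × 133.4 ha × 10 = 29397.4 m³

29400 m³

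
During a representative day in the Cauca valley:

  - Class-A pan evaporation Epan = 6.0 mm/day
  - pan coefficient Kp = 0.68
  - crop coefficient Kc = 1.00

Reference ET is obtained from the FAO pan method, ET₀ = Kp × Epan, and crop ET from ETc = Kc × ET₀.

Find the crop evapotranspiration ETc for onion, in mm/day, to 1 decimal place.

4.1 mm/day

ET₀ = 0.68 × 6.0 = 4.0800 mm/d
ETc = Kc × ET₀ = 1.00 × 4.0800 = 4.0800 mm/d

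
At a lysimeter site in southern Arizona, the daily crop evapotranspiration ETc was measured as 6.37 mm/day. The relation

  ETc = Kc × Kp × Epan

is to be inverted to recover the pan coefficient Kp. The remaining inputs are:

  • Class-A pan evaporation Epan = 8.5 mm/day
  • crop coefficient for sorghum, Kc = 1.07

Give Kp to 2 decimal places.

0.70

ETc = Kc × Kp × Epan  ⇒  Kp = ETc / (Kc × Epan)
Kp = 6.37 / (1.07 × 8.5) = 6.37 / 9.095 = 0.7004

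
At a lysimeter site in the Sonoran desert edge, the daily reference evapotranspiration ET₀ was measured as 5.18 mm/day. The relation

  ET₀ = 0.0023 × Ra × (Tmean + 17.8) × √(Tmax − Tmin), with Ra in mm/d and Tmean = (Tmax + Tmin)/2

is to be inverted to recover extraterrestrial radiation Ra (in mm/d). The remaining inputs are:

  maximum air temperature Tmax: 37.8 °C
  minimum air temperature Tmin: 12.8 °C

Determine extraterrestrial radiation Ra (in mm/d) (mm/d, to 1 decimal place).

10.5 mm/d

Tmean = 25.30 °C; √ΔT = 5.0000
Ra = ET₀ / [0.0023 × (Tmean+17.8) × √ΔT] = 5.18 / (0.0023 × 43.10 × 5.0000) = 10.451 mm/d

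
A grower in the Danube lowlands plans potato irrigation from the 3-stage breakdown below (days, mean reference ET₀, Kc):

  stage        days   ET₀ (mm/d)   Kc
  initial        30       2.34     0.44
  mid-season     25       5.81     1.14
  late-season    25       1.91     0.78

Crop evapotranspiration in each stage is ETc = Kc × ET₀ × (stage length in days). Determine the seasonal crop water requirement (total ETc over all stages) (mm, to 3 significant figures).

234 mm

initial: 0.44 × 2.34 × 30 = 30.89 mm
mid-season: 1.14 × 5.81 × 25 = 165.59 mm
late-season: 0.78 × 1.91 × 25 = 37.25 mm
Seasonal total = 233.73 mm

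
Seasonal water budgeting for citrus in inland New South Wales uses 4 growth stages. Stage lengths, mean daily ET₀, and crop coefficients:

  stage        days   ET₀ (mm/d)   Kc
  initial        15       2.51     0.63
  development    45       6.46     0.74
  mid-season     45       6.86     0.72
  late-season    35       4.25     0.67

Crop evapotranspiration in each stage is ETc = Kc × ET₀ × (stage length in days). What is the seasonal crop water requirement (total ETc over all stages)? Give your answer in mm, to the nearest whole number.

561 mm

initial: 0.63 × 2.51 × 15 = 23.72 mm
development: 0.74 × 6.46 × 45 = 215.12 mm
mid-season: 0.72 × 6.86 × 45 = 222.26 mm
late-season: 0.67 × 4.25 × 35 = 99.66 mm
Seasonal total = 560.76 mm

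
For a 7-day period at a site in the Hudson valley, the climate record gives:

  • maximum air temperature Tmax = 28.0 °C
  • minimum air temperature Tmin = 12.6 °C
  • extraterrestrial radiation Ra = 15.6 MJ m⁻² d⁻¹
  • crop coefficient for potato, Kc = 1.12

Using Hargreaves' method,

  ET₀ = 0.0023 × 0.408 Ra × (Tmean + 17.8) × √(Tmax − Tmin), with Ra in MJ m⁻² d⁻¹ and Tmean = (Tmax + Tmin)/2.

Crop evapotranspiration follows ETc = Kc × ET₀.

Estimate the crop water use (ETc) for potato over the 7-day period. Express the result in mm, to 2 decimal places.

17.16 mm

Tmean = (28.0 + 12.6)/2 = 20.30 °C
0.408 Ra = 0.408 × 15.6 = 6.3648 mm/d equivalent
ET₀ = 0.0023 × 6.3648 × (20.30 + 17.8) × √15.4 = 0.0023 × 6.3648 × 38.10 × 3.9243 = 2.1888 mm/d
ETc = Kc × ET₀ = 1.12 × 2.1888 = 2.4515 mm/d
Over 7 days: 2.4515 × 7 = 17.161 mm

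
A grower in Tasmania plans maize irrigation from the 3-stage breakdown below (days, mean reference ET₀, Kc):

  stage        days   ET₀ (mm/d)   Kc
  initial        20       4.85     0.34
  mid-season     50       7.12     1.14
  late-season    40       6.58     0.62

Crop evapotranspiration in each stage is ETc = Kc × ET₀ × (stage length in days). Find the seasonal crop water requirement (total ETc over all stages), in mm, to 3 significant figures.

602 mm

initial: 0.34 × 4.85 × 20 = 32.98 mm
mid-season: 1.14 × 7.12 × 50 = 405.84 mm
late-season: 0.62 × 6.58 × 40 = 163.18 mm
Seasonal total = 602.00 mm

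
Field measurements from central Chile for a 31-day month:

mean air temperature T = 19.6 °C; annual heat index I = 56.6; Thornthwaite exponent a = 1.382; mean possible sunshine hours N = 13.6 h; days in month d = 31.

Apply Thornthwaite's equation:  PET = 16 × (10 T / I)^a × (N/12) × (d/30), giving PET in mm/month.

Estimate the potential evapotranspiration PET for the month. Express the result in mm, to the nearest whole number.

10T/I = 10 × 19.6 / 56.6 = 3.4629
(10T/I)^a = 3.4629^1.382 = 5.5655
Uncorrected PET = 16 × 5.5655 = 89.048 mm
Correction = (N/12)(d/30) = (13.6/12)(31/30) = 1.1711
PET = 89.048 × 1.1711 = 104.284 mm/month

104 mm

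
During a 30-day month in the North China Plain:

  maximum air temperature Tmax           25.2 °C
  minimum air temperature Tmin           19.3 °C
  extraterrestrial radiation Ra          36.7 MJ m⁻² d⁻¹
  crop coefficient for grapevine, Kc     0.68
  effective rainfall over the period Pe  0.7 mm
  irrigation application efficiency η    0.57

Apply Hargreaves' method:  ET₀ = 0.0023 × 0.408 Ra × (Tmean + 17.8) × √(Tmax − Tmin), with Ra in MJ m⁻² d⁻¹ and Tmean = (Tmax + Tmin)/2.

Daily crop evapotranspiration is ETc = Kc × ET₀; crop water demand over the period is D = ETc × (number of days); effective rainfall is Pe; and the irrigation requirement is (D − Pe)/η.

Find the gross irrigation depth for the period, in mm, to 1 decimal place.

118.7 mm

Tmean = (25.2 + 19.3)/2 = 22.25 °C
0.408 Ra = 0.408 × 36.7 = 14.9736 mm/d equivalent
ET₀ = 0.0023 × 14.9736 × (22.25 + 17.8) × √5.9 = 0.0023 × 14.9736 × 40.05 × 2.4290 = 3.3503 mm/d
ETc = Kc × ET₀ = 0.68 × 3.3503 = 2.2782 mm/d
Crop demand D = ETc × 30 d = 2.2782 × 30 = 68.346 mm
D − Pe = 68.346 − 0.7 = 67.646 mm
Gross irrigation = 67.646 / 0.57 = 118.677 mm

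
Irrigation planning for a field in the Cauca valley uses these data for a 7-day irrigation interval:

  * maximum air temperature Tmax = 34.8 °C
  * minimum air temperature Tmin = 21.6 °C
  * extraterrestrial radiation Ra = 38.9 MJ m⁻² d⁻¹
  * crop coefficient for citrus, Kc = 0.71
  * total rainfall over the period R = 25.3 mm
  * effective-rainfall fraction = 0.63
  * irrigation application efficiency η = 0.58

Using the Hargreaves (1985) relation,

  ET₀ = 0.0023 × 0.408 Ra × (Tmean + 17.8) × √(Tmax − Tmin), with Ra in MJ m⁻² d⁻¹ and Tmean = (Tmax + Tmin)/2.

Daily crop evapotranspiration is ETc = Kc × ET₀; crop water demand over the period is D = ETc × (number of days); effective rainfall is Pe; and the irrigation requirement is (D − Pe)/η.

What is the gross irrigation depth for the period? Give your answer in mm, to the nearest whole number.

25 mm

Tmean = (34.8 + 21.6)/2 = 28.20 °C
0.408 Ra = 0.408 × 38.9 = 15.8712 mm/d equivalent
ET₀ = 0.0023 × 15.8712 × (28.20 + 17.8) × √13.2 = 0.0023 × 15.8712 × 46.00 × 3.6332 = 6.1008 mm/d
ETc = Kc × ET₀ = 0.71 × 6.1008 = 4.3316 mm/d
Crop demand D = ETc × 7 d = 4.3316 × 7 = 30.321 mm
Pe = 0.63 × 25.3 = 15.939 mm
D − Pe = 30.321 − 15.939 = 14.382 mm
Gross irrigation = 14.382 / 0.58 = 24.797 mm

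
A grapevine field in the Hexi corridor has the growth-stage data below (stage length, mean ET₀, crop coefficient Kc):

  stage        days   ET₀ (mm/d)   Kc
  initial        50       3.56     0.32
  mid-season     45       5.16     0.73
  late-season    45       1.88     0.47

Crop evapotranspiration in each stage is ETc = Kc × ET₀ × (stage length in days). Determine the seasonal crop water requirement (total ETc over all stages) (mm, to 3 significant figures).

initial: 0.32 × 3.56 × 50 = 56.96 mm
mid-season: 0.73 × 5.16 × 45 = 169.51 mm
late-season: 0.47 × 1.88 × 45 = 39.76 mm
Seasonal total = 266.23 mm

266 mm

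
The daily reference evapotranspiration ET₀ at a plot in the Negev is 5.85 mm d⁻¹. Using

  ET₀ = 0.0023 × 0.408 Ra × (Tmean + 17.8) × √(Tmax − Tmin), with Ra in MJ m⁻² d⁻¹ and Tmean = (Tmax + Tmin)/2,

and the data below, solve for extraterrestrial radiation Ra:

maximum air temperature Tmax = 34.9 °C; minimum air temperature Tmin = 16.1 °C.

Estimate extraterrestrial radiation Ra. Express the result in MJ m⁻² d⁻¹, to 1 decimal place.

Tmean = (34.9+16.1)/2 = 25.50 °C; ΔT = 18.8
Ra = ET₀ / [0.0023 × 0.408 × (Tmean+17.8) × √ΔT]
   = 5.85 / (0.0023 × 0.408 × 43.30 × 4.3359) = 33.205 MJ m⁻² d⁻¹

33.2 MJ m⁻² d⁻¹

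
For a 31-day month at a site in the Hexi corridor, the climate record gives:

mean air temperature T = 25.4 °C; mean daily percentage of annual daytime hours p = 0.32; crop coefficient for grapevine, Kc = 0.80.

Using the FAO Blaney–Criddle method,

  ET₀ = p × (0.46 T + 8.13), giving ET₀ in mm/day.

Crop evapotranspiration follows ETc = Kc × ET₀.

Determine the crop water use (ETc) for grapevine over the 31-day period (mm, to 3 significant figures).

ET₀ = 0.32 × (0.46 × 25.4 + 8.13) = 0.32 × 19.814 = 6.3405 mm/d
ETc = Kc × ET₀ = 0.80 × 6.3405 = 5.0724 mm/d
Over 31 days: 5.0724 × 31 = 157.244 mm

157 mm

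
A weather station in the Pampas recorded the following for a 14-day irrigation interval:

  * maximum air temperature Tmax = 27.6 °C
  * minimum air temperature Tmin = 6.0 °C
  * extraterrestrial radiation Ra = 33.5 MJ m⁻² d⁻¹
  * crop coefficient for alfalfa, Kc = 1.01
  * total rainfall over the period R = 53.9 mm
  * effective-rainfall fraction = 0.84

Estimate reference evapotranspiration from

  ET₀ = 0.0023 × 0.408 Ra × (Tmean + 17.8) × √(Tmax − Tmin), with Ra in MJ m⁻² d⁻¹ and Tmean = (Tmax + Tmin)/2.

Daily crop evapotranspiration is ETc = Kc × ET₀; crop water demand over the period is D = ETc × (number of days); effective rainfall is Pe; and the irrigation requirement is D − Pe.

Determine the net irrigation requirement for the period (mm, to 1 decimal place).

26.2 mm

Tmean = (27.6 + 6.0)/2 = 16.80 °C
0.408 Ra = 0.408 × 33.5 = 13.6680 mm/d equivalent
ET₀ = 0.0023 × 13.6680 × (16.80 + 17.8) × √21.6 = 0.0023 × 13.6680 × 34.60 × 4.6476 = 5.0552 mm/d
ETc = Kc × ET₀ = 1.01 × 5.0552 = 5.1058 mm/d
Crop demand D = ETc × 14 d = 5.1058 × 14 = 71.481 mm
Pe = 0.84 × 53.9 = 45.276 mm
D − Pe = 71.481 − 45.276 = 26.205 mm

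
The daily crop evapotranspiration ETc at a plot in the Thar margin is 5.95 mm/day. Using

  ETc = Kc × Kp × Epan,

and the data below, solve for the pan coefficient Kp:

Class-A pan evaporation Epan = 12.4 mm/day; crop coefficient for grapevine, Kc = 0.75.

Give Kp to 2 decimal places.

ETc = Kc × Kp × Epan  ⇒  Kp = ETc / (Kc × Epan)
Kp = 5.95 / (0.75 × 12.4) = 5.95 / 9.300 = 0.6398

0.64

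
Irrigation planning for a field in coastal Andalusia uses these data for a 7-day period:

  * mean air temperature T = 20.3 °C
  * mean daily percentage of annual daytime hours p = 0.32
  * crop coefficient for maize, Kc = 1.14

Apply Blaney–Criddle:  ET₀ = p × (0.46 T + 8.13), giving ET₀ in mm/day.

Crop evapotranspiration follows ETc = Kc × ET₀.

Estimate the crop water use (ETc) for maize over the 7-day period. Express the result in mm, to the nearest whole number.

45 mm

ET₀ = 0.32 × (0.46 × 20.3 + 8.13) = 0.32 × 17.468 = 5.5898 mm/d
ETc = Kc × ET₀ = 1.14 × 5.5898 = 6.3724 mm/d
Over 7 days: 6.3724 × 7 = 44.607 mm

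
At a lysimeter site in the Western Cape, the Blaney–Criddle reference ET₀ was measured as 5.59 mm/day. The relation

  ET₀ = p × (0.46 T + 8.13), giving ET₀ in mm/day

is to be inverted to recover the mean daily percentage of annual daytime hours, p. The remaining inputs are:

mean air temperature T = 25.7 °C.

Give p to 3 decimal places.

0.280

p = ET₀ / (0.46 T + 8.13) = 5.59 / (0.46 × 25.7 + 8.13) = 5.59 / 19.952 = 0.2802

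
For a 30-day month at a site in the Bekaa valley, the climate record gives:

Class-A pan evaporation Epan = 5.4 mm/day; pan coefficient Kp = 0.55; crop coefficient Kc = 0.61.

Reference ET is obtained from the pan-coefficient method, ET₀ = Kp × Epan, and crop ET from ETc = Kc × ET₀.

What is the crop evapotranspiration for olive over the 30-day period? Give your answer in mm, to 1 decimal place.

54.4 mm

ET₀ = 0.55 × 5.4 = 2.9700 mm/d
ETc = Kc × ET₀ = 0.61 × 2.9700 = 1.8117 mm/d
Over 30 days: 1.8117 × 30 = 54.351 mm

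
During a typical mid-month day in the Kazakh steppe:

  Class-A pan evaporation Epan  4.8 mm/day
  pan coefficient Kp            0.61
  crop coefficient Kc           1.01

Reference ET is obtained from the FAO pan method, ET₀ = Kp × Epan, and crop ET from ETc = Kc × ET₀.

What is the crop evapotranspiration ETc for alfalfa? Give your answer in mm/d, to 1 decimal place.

ET₀ = 0.61 × 4.8 = 2.9280 mm/d
ETc = Kc × ET₀ = 1.01 × 2.9280 = 2.9573 mm/d

3.0 mm/d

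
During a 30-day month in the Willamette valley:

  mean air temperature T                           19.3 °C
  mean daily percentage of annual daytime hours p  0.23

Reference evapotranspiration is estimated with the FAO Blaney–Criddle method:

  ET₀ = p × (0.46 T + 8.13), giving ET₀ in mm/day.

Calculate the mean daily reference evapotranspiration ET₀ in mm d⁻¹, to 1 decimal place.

3.9 mm d⁻¹

ET₀ = 0.23 × (0.46 × 19.3 + 8.13) = 0.23 × 17.008 = 3.9118 mm/d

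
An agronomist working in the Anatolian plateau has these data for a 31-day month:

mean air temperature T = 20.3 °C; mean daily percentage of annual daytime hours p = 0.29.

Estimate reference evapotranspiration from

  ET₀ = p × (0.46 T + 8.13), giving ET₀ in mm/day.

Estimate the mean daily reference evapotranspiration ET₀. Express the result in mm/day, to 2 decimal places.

5.07 mm/day

ET₀ = 0.29 × (0.46 × 20.3 + 8.13) = 0.29 × 17.468 = 5.0657 mm/d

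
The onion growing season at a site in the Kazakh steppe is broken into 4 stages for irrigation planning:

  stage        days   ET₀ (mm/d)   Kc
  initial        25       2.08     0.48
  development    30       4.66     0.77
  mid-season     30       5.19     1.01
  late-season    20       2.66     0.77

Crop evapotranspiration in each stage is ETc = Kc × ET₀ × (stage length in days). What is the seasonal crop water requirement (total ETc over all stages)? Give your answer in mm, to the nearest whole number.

331 mm

initial: 0.48 × 2.08 × 25 = 24.96 mm
development: 0.77 × 4.66 × 30 = 107.65 mm
mid-season: 1.01 × 5.19 × 30 = 157.26 mm
late-season: 0.77 × 2.66 × 20 = 40.96 mm
Seasonal total = 330.83 mm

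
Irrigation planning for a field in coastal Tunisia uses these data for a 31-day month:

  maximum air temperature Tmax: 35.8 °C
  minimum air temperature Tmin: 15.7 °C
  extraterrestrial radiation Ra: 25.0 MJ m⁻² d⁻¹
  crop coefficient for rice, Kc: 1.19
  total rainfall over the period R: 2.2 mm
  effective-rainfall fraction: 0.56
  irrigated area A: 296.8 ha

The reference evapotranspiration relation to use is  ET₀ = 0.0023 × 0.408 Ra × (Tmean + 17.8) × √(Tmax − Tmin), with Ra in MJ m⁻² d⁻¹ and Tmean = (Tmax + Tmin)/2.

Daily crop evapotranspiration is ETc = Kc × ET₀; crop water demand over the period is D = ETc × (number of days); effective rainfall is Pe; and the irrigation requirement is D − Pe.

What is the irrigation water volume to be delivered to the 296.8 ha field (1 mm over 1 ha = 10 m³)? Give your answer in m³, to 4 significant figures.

497900 m³

Tmean = (35.8 + 15.7)/2 = 25.75 °C
0.408 Ra = 0.408 × 25.0 = 10.2000 mm/d equivalent
ET₀ = 0.0023 × 10.2000 × (25.75 + 17.8) × √20.1 = 0.0023 × 10.2000 × 43.55 × 4.4833 = 4.5805 mm/d
ETc = Kc × ET₀ = 1.19 × 4.5805 = 5.4508 mm/d
Crop demand D = ETc × 31 d = 5.4508 × 31 = 168.975 mm
Pe = 0.56 × 2.2 = 1.232 mm
D − Pe = 168.975 − 1.232 = 167.743 mm
Volume = 167.743 mm × 296.8 ha × 10 = 497861.2 m³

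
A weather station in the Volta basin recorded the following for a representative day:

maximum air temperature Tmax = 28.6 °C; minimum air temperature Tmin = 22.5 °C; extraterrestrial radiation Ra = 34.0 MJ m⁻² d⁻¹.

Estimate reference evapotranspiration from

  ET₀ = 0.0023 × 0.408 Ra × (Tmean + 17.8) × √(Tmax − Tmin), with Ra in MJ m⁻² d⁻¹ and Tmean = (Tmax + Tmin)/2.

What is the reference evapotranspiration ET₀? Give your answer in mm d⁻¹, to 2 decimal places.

3.42 mm d⁻¹

Tmean = (28.6 + 22.5)/2 = 25.55 °C
0.408 Ra = 0.408 × 34.0 = 13.8720 mm/d equivalent
ET₀ = 0.0023 × 13.8720 × (25.55 + 17.8) × √6.1 = 0.0023 × 13.8720 × 43.35 × 2.4698 = 3.4160 mm/d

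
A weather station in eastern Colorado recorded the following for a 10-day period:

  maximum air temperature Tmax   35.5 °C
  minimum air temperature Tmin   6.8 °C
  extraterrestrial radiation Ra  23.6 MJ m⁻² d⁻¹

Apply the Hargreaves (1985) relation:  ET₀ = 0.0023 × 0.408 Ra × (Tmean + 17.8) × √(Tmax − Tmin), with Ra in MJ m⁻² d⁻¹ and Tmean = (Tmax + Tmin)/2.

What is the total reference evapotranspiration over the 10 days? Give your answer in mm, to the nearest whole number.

Tmean = (35.5 + 6.8)/2 = 21.15 °C
0.408 Ra = 0.408 × 23.6 = 9.6288 mm/d equivalent
ET₀ = 0.0023 × 9.6288 × (21.15 + 17.8) × √28.7 = 0.0023 × 9.6288 × 38.95 × 5.3572 = 4.6211 mm/d
Over 10 days: 4.6211 × 10 = 46.211 mm

46 mm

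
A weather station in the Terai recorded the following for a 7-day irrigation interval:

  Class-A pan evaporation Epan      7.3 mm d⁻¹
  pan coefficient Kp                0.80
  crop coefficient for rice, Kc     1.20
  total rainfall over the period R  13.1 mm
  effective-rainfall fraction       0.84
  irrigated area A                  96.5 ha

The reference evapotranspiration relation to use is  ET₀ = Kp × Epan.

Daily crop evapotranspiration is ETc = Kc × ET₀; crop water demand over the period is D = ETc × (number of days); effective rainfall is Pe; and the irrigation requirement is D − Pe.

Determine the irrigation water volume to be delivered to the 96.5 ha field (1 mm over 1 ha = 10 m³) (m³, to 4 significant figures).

ET₀ = 0.80 × 7.3 = 5.8400 mm/d
ETc = Kc × ET₀ = 1.20 × 5.8400 = 7.0080 mm/d
Crop demand D = ETc × 7 d = 7.0080 × 7 = 49.056 mm
Pe = 0.84 × 13.1 = 11.004 mm
D − Pe = 49.056 − 11.004 = 38.052 mm
Volume = 38.052 mm × 96.5 ha × 10 = 36720.2 m³

36720 m³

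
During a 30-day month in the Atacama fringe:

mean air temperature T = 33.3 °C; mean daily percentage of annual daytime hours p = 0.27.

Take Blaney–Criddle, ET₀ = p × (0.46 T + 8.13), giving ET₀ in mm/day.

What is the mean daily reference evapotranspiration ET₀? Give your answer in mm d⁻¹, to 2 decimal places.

ET₀ = 0.27 × (0.46 × 33.3 + 8.13) = 0.27 × 23.448 = 6.3310 mm/d

6.33 mm d⁻¹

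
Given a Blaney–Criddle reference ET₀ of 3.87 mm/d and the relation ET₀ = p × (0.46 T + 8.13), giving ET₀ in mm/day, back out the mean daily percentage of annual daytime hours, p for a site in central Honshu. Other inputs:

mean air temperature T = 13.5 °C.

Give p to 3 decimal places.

0.270

p = ET₀ / (0.46 T + 8.13) = 3.87 / (0.46 × 13.5 + 8.13) = 3.87 / 14.340 = 0.2699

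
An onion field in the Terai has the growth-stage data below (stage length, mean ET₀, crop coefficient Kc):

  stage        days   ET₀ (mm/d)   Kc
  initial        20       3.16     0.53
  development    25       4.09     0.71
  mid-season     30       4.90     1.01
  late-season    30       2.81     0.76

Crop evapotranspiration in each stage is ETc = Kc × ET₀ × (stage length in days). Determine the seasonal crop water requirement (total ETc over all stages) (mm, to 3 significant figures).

319 mm

initial: 0.53 × 3.16 × 20 = 33.50 mm
development: 0.71 × 4.09 × 25 = 72.60 mm
mid-season: 1.01 × 4.90 × 30 = 148.47 mm
late-season: 0.76 × 2.81 × 30 = 64.07 mm
Seasonal total = 318.64 mm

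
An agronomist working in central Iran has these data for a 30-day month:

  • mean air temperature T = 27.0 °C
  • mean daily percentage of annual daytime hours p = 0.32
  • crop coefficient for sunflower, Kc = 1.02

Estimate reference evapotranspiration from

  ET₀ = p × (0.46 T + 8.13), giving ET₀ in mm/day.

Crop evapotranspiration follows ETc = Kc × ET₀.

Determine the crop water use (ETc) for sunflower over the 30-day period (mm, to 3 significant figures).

201 mm

ET₀ = 0.32 × (0.46 × 27.0 + 8.13) = 0.32 × 20.550 = 6.5760 mm/d
ETc = Kc × ET₀ = 1.02 × 6.5760 = 6.7075 mm/d
Over 30 days: 6.7075 × 30 = 201.225 mm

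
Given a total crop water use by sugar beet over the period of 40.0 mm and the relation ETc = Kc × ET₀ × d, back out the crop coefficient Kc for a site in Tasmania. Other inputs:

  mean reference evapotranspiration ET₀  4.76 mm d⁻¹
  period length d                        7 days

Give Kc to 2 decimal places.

1.20

ETc = Kc × ET₀ × d  ⇒  Kc = ETc / (ET₀ × d)
Kc = 40.0 / (4.76 × 7) = 40.0 / 33.32 = 1.2005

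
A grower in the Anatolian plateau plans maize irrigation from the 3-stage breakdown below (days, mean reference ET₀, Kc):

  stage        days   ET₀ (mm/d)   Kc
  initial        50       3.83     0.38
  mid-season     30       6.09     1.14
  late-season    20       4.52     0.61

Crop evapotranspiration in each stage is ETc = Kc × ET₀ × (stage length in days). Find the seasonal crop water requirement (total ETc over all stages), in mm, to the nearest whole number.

336 mm

initial: 0.38 × 3.83 × 50 = 72.77 mm
mid-season: 1.14 × 6.09 × 30 = 208.28 mm
late-season: 0.61 × 4.52 × 20 = 55.14 mm
Seasonal total = 336.19 mm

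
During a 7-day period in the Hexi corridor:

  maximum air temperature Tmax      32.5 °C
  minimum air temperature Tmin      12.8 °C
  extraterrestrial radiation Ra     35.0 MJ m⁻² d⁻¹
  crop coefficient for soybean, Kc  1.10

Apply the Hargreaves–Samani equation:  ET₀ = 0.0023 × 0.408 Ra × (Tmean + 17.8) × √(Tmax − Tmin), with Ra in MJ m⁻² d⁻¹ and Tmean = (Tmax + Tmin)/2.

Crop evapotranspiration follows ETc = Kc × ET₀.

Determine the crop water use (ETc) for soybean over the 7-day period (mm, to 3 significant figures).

45.4 mm

Tmean = (32.5 + 12.8)/2 = 22.65 °C
0.408 Ra = 0.408 × 35.0 = 14.2800 mm/d equivalent
ET₀ = 0.0023 × 14.2800 × (22.65 + 17.8) × √19.7 = 0.0023 × 14.2800 × 40.45 × 4.4385 = 5.8967 mm/d
ETc = Kc × ET₀ = 1.10 × 5.8967 = 6.4864 mm/d
Over 7 days: 6.4864 × 7 = 45.405 mm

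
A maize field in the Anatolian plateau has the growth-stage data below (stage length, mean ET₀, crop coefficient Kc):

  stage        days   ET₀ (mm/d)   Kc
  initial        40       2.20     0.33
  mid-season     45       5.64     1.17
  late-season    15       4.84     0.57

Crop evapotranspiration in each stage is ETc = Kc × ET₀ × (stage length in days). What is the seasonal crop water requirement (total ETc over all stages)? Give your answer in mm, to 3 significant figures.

initial: 0.33 × 2.20 × 40 = 29.04 mm
mid-season: 1.17 × 5.64 × 45 = 296.95 mm
late-season: 0.57 × 4.84 × 15 = 41.38 mm
Seasonal total = 367.37 mm

367 mm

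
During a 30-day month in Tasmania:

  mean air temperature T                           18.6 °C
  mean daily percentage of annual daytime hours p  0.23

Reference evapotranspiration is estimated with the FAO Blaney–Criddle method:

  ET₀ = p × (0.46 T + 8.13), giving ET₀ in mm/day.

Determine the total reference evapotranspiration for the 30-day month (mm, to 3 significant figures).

115 mm

ET₀ = 0.23 × (0.46 × 18.6 + 8.13) = 0.23 × 16.686 = 3.8378 mm/d
Monthly total = 3.8378 × 30 = 115.134 mm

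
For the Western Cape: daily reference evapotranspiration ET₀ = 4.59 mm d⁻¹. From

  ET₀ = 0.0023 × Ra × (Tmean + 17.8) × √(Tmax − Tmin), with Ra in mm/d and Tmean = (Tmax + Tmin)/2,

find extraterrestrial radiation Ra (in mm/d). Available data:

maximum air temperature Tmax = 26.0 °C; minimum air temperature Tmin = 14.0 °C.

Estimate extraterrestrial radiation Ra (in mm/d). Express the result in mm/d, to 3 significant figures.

15.2 mm/d

Tmean = 20.00 °C; √ΔT = 3.4641
Ra = ET₀ / [0.0023 × (Tmean+17.8) × √ΔT] = 4.59 / (0.0023 × 37.80 × 3.4641) = 15.241 mm/d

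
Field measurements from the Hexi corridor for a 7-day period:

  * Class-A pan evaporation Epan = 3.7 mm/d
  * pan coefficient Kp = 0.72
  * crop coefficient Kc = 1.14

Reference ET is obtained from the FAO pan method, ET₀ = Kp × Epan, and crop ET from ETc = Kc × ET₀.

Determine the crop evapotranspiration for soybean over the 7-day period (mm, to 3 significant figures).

21.3 mm

ET₀ = 0.72 × 3.7 = 2.6640 mm/d
ETc = Kc × ET₀ = 1.14 × 2.6640 = 3.0370 mm/d
Over 7 days: 3.0370 × 7 = 21.259 mm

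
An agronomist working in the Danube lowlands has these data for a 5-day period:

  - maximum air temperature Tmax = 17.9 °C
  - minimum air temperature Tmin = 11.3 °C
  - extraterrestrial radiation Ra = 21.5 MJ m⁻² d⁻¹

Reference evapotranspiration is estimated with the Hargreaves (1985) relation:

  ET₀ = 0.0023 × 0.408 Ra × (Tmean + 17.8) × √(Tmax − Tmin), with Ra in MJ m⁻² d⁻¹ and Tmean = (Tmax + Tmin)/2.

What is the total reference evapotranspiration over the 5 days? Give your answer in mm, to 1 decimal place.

8.4 mm

Tmean = (17.9 + 11.3)/2 = 14.60 °C
0.408 Ra = 0.408 × 21.5 = 8.7720 mm/d equivalent
ET₀ = 0.0023 × 8.7720 × (14.60 + 17.8) × √6.6 = 0.0023 × 8.7720 × 32.40 × 2.5690 = 1.6793 mm/d
Over 5 days: 1.6793 × 5 = 8.397 mm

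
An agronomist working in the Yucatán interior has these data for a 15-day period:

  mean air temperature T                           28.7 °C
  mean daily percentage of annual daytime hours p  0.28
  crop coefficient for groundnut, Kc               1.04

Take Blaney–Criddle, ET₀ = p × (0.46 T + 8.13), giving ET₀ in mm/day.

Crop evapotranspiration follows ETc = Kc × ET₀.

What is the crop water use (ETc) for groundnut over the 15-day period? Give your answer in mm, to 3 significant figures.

93.2 mm

ET₀ = 0.28 × (0.46 × 28.7 + 8.13) = 0.28 × 21.332 = 5.9730 mm/d
ETc = Kc × ET₀ = 1.04 × 5.9730 = 6.2119 mm/d
Over 15 days: 6.2119 × 15 = 93.179 mm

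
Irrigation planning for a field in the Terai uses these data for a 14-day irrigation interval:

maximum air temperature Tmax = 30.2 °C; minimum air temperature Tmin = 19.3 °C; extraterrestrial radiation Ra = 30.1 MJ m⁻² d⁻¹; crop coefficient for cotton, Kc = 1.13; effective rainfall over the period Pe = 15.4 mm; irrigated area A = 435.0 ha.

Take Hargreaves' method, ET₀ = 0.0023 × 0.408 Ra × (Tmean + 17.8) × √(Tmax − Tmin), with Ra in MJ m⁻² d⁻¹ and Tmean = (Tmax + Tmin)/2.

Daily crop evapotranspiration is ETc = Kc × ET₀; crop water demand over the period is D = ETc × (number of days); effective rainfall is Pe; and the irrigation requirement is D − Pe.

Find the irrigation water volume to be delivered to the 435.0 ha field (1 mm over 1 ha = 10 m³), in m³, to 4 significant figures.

206100 m³

Tmean = (30.2 + 19.3)/2 = 24.75 °C
0.408 Ra = 0.408 × 30.1 = 12.2808 mm/d equivalent
ET₀ = 0.0023 × 12.2808 × (24.75 + 17.8) × √10.9 = 0.0023 × 12.2808 × 42.55 × 3.3015 = 3.9679 mm/d
ETc = Kc × ET₀ = 1.13 × 3.9679 = 4.4837 mm/d
Crop demand D = ETc × 14 d = 4.4837 × 14 = 62.772 mm
D − Pe = 62.772 − 15.4 = 47.372 mm
Volume = 47.372 mm × 435.0 ha × 10 = 206068.2 m³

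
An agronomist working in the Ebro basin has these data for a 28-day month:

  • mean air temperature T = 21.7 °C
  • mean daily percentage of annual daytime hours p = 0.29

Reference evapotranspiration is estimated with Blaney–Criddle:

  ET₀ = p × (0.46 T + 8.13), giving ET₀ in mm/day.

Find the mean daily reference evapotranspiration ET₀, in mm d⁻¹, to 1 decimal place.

5.3 mm d⁻¹

ET₀ = 0.29 × (0.46 × 21.7 + 8.13) = 0.29 × 18.112 = 5.2525 mm/d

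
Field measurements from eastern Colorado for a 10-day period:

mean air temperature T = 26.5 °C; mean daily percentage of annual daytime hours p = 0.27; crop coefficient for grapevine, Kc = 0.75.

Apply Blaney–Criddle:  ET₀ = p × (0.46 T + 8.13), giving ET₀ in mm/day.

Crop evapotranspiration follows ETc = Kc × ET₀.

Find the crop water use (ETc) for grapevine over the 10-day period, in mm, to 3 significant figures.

41.1 mm

ET₀ = 0.27 × (0.46 × 26.5 + 8.13) = 0.27 × 20.320 = 5.4864 mm/d
ETc = Kc × ET₀ = 0.75 × 5.4864 = 4.1148 mm/d
Over 10 days: 4.1148 × 10 = 41.148 mm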